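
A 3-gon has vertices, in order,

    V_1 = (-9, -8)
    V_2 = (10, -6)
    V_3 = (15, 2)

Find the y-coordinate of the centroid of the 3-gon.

Apply the shoelace (surveyor's) formula. First the cross-terms c_i = x_i·y_{i+1} − x_{i+1}·y_i:
  134, 110, -102  ⇒  2A = 142, A = 71.
Then Σ (y_i + y_{i+1})·c_i = -1704, so ȳ = -1704 / (6·71) = -4.

-4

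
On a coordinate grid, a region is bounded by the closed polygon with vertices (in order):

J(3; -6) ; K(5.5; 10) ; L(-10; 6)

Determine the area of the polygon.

Apply Gauss's area formula: 2A = Σ (x_i·y_{i+1} − x_{i+1}·y_i), indices taken mod 3.
Σ = (63) + (133) + (42) = 238
Area = |Σ|/2 = 119.

119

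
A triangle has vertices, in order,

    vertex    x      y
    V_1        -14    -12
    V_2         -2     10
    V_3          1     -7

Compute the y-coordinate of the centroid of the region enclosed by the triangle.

-3

Apply the shoelace formula. First the cross-terms c_i = x_i·y_{i+1} − x_{i+1}·y_i:
  -164, 4, -110  ⇒  2A = -270, A = -135.
Then Σ (y_i + y_{i+1})·c_i = 2430, so ȳ = 2430 / (6·(-135)) = -3.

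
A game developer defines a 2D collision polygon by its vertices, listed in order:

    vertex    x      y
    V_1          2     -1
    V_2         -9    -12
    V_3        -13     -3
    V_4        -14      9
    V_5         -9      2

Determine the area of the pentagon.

V_1→V_2: (2)(-12) − (-9)(-1) = -33
V_2→V_3: (-9)(-3) − (-13)(-12) = -129
V_3→V_4: (-13)(9) − (-14)(-3) = -159
V_4→V_5: (-14)(2) − (-9)(9) = 53
V_5→V_1: (-9)(-1) − (2)(2) = 5
Σ = -263
Area = |Σ|/2 = 131.5.

131.5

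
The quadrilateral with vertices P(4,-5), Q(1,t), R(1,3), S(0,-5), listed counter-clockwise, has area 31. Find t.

13

Write out the shoelace sum; only the two edges meeting at Q involve t:
2·Area = [(4·t − 1·(-5)) + (1·3 − 1·t)] + 15
       = 3·t + 23 = 62
⇒ t = 13.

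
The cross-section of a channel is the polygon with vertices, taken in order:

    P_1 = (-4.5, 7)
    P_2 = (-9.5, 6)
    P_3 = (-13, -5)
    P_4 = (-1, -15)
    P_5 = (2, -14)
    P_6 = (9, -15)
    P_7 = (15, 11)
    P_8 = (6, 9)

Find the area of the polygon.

Apply the surveyor's formula: 2A = Σ (x_i·y_{i+1} − x_{i+1}·y_i), indices taken mod 8.
Cross-terms: 39.5, 125.5, 190, 44, 96, 324, 69, 82.5  ⇒  Σ = 970.5
Area = |Σ|/2 = 485.25.

485.25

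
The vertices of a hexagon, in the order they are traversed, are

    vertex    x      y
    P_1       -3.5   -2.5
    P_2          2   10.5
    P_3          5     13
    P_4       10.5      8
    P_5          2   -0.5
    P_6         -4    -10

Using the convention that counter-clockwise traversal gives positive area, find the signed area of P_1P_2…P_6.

-111.5

Cross-terms: -31.75, -26.5, -96.5, -21.25, -22, -25  ⇒  Σ = -223
Signed area = Σ/2 = -111.5 (negative ⇒ clockwise traversal).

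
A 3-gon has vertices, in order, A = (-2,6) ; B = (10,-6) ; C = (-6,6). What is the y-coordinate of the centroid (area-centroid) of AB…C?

Apply the surveyor's formula. First the cross-terms c_i = x_i·y_{i+1} − x_{i+1}·y_i:
  -48, 24, -24  ⇒  2A = -48, A = -24.
Then Σ (y_i + y_{i+1})·c_i = -288, so ȳ = -288 / (6·(-24)) = 2.

2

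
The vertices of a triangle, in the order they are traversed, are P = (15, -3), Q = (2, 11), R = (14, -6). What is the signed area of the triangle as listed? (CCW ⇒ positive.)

26.5

P→Q: (15)(11) − (2)(-3) = 171
Q→R: (2)(-6) − (14)(11) = -166
R→P: (14)(-3) − (15)(-6) = 48
Σ = 53
Signed area = Σ/2 = 26.5 (positive ⇒ counter-clockwise traversal).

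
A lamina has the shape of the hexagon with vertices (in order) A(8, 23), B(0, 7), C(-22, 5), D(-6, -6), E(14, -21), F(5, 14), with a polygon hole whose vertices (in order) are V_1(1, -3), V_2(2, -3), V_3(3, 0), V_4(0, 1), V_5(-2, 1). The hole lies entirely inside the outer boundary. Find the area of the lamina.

Outer boundary:
Apply the shoelace (surveyor's) formula: 2A = Σ (x_i·y_{i+1} − x_{i+1}·y_i), indices taken mod 6.
Σ = (56) + (154) + (162) + (210) + (301) + (3) = 886
Area = |Σ|/2 = 443.
Hole:
Σ = (3) + (9) + (3) + (2) + (5) = 22
Area = |Σ|/2 = 11.
Net area = 443 − 11 = 432.

432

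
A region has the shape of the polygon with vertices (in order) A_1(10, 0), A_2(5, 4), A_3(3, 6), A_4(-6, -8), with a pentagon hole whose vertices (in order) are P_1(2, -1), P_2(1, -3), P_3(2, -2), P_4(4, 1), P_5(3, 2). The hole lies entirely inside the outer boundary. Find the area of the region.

71.5

Outer boundary:
Apply the shoelace formula: 2A = Σ (x_i·y_{i+1} − x_{i+1}·y_i), indices taken mod 4.
A_1→A_2: (10)(4) − (5)(0) = 40
A_2→A_3: (5)(6) − (3)(4) = 18
A_3→A_4: (3)(-8) − (-6)(6) = 12
A_4→A_1: (-6)(0) − (10)(-8) = 80
Σ = 150
Area = |Σ|/2 = 75.
Hole:
Apply Gauss's area formula: 2A = Σ (x_i·y_{i+1} − x_{i+1}·y_i), indices taken mod 5.
P_1→P_2: (2)(-3) − (1)(-1) = -5
P_2→P_3: (1)(-2) − (2)(-3) = 4
P_3→P_4: (2)(1) − (4)(-2) = 10
P_4→P_5: (4)(2) − (3)(1) = 5
P_5→P_1: (3)(-1) − (2)(2) = -7
Σ = 7
Area = |Σ|/2 = 3.5.
Net area = 75 − 3.5 = 71.5.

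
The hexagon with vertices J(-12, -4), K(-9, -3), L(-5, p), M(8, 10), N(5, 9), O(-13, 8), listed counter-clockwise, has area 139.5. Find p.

Write out the shoelace sum; only the two edges meeting at L involve p:
2·Area = [((-9)·p − (-5)·(-3)) + ((-5)·10 − 8·p)] + 327
       = -17·p + 262 = 279
⇒ p = -1.

-1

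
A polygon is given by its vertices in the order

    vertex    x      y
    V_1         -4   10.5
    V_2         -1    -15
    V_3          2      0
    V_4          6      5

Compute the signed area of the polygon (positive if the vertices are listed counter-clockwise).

Cross-terms: 70.5, 30, 10, 83  ⇒  Σ = 193.5
Signed area = Σ/2 = 96.75 (positive ⇒ counter-clockwise traversal).

96.75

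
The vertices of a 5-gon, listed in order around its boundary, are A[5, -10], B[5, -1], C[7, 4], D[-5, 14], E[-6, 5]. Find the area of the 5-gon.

Apply Gauss's area formula: 2A = Σ (x_i·y_{i+1} − x_{i+1}·y_i), indices taken mod 5.
Σ = (45) + (27) + (118) + (59) + (35) = 284
Area = |Σ|/2 = 142.

142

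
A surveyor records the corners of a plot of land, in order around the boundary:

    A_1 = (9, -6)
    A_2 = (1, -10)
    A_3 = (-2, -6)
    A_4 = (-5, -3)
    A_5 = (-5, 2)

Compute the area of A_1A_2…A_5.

A_1→A_2: (9)(-10) − (1)(-6) = -84
A_2→A_3: (1)(-6) − (-2)(-10) = -26
A_3→A_4: (-2)(-3) − (-5)(-6) = -24
A_4→A_5: (-5)(2) − (-5)(-3) = -25
A_5→A_1: (-5)(-6) − (9)(2) = 12
Σ = -147
Area = |Σ|/2 = 73.5.

73.5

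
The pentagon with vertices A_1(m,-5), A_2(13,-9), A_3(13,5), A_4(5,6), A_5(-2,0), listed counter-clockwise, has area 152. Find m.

The doubled signed area Σ (x_i y_{i+1} − x_{i+1} y_i) is linear in m.
With m=0 it equals 322; the coefficient of m is -9 (from the two edges through A_1).
So -9·m + 322 = 2·152 = 304 ⇒ m = 2.

2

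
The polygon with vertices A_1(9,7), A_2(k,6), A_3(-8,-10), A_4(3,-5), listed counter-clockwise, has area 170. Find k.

-6

Write out the shoelace sum; only the two edges meeting at A_2 involve k:
2·Area = [(9·6 − k·7) + (k·(-10) − (-8)·6)] + 136
       = -17·k + 238 = 340
⇒ k = -6.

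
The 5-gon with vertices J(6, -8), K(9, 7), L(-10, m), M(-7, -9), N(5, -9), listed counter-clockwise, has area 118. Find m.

-10

Write out the shoelace sum; only the two edges meeting at L involve m:
2·Area = [(9·m − (-10)·7) + ((-10)·(-9) − (-7)·m)] + 236
       = 16·m + 396 = 236
⇒ m = -10.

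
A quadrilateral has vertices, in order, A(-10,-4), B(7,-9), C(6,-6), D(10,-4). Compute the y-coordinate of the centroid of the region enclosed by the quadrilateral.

-239/43

Apply Gauss's area formula. First the cross-terms c_i = x_i·y_{i+1} − x_{i+1}·y_i:
  118, 12, 36, -80  ⇒  2A = 86, A = 43.
Then Σ (y_i + y_{i+1})·c_i = -1434, so ȳ = -1434 / (6·43) = -239/43.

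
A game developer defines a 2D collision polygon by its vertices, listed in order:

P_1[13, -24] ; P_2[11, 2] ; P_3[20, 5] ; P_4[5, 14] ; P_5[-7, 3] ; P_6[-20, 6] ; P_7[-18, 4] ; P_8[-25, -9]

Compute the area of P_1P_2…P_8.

Σ = (290) + (15) + (255) + (113) + (18) + (28) + (262) + (717) = 1698
Area = |Σ|/2 = 849.

849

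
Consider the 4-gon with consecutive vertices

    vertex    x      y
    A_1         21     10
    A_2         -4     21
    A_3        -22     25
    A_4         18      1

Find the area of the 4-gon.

265

Apply Gauss's area formula: 2A = Σ (x_i·y_{i+1} − x_{i+1}·y_i), indices taken mod 4.
Cross-terms: 481, 362, -472, 159  ⇒  Σ = 530
Area = |Σ|/2 = 265.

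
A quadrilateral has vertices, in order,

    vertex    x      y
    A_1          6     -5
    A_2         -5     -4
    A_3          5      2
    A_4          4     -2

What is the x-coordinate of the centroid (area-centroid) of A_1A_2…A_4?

Apply the shoelace (surveyor's) formula. First the cross-terms c_i = x_i·y_{i+1} − x_{i+1}·y_i:
  -49, 10, -18, -8  ⇒  2A = -65, A = -32.5.
Then Σ (x_i + x_{i+1})·c_i = -291, so x̄ = -291 / (6·(-32.5)) = 97/65.

97/65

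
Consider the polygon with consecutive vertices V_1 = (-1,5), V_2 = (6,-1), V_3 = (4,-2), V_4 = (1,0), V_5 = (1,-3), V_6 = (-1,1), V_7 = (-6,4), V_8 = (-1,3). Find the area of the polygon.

27

Σ = (-29) + (-8) + (2) + (-3) + (-2) + (2) + (-14) + (-2) = -54
Area = |Σ|/2 = 27.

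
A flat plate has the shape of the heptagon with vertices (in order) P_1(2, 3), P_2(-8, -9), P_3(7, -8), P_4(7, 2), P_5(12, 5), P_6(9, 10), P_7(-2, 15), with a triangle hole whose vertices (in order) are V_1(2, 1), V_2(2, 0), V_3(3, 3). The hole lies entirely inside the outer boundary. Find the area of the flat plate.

203.5

Outer boundary:
Apply Gauss's area formula: 2A = Σ (x_i·y_{i+1} − x_{i+1}·y_i), indices taken mod 7.
P_1→P_2: (2)(-9) − (-8)(3) = 6
P_2→P_3: (-8)(-8) − (7)(-9) = 127
P_3→P_4: (7)(2) − (7)(-8) = 70
P_4→P_5: (7)(5) − (12)(2) = 11
P_5→P_6: (12)(10) − (9)(5) = 75
P_6→P_7: (9)(15) − (-2)(10) = 155
P_7→P_1: (-2)(3) − (2)(15) = -36
Σ = 408
Area = |Σ|/2 = 204.
Hole:
Apply the shoelace (surveyor's) formula: 2A = Σ (x_i·y_{i+1} − x_{i+1}·y_i), indices taken mod 3.
Σ = (-2) + (6) + (-3) = 1
Area = |Σ|/2 = 0.5.
Net area = 204 − 0.5 = 203.5.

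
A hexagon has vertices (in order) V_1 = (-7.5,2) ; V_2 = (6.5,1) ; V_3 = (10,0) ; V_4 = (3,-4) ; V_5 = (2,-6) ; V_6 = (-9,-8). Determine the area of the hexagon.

Cross-terms: -20.5, -10, -40, -10, -70, -78  ⇒  Σ = -228.5
Area = |Σ|/2 = 114.25.

114.25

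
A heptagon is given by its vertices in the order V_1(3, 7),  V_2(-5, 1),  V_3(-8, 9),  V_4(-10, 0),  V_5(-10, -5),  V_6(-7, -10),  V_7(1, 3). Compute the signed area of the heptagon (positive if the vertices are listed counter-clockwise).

Apply the shoelace formula: 2A = Σ (x_i·y_{i+1} − x_{i+1}·y_i), indices taken mod 7.
Cross-terms: 38, -37, 90, 50, 65, -11, -2  ⇒  Σ = 193
Signed area = Σ/2 = 96.5 (positive ⇒ counter-clockwise traversal).

96.5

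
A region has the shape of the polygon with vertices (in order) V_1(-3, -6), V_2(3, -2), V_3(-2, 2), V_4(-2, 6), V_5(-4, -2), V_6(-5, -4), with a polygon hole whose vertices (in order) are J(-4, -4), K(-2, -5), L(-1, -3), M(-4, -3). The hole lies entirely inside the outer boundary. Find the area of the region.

31

Outer boundary:
Apply the shoelace formula: 2A = Σ (x_i·y_{i+1} − x_{i+1}·y_i), indices taken mod 6.
Σ = (24) + (2) + (-8) + (28) + (6) + (18) = 70
Area = |Σ|/2 = 35.
Hole:
Apply the shoelace (surveyor's) formula: 2A = Σ (x_i·y_{i+1} − x_{i+1}·y_i), indices taken mod 4.
Σ = (12) + (1) + (-9) + (4) = 8
Area = |Σ|/2 = 4.
Net area = 35 − 4 = 31.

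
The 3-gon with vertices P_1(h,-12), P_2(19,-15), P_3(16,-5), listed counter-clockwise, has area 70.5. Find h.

The doubled signed area Σ (x_i y_{i+1} − x_{i+1} y_i) is linear in h.
With h=0 it equals 181; the coefficient of h is -10 (from the two edges through P_1).
So -10·h + 181 = 2·70.5 = 141 ⇒ h = 4.

4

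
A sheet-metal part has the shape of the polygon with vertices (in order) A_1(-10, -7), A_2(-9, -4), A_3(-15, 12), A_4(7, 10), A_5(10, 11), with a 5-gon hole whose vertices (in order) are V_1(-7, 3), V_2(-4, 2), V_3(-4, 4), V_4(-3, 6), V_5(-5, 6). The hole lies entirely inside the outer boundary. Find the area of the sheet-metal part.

195.5

Outer boundary:
Apply the shoelace (surveyor's) formula: 2A = Σ (x_i·y_{i+1} − x_{i+1}·y_i), indices taken mod 5.
A_1→A_2: (-10)(-4) − (-9)(-7) = -23
A_2→A_3: (-9)(12) − (-15)(-4) = -168
A_3→A_4: (-15)(10) − (7)(12) = -234
A_4→A_5: (7)(11) − (10)(10) = -23
A_5→A_1: (10)(-7) − (-10)(11) = 40
Σ = -408
Area = |Σ|/2 = 204.
Hole:
Apply the shoelace (surveyor's) formula: 2A = Σ (x_i·y_{i+1} − x_{i+1}·y_i), indices taken mod 5.
Cross-terms: -2, -8, -12, 12, 27  ⇒  Σ = 17
Area = |Σ|/2 = 8.5.
Net area = 204 − 8.5 = 195.5.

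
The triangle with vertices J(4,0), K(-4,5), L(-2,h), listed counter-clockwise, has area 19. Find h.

-1

The doubled signed area Σ (x_i y_{i+1} − x_{i+1} y_i) is linear in h.
With h=0 it equals 30; the coefficient of h is -8 (from the two edges through L).
So -8·h + 30 = 2·19 = 38 ⇒ h = -1.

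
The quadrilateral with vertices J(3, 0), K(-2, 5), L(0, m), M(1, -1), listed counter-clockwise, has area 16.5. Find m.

The doubled signed area Σ (x_i y_{i+1} − x_{i+1} y_i) is linear in m.
With m=0 it equals 18; the coefficient of m is -3 (from the two edges through L).
So -3·m + 18 = 2·16.5 = 33 ⇒ m = -5.

-5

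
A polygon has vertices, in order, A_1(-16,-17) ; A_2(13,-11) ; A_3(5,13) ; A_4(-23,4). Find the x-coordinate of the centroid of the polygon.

-74/15

Apply the shoelace formula. First the cross-terms c_i = x_i·y_{i+1} − x_{i+1}·y_i:
  397, 224, 319, 455  ⇒  2A = 1395, A = 697.5.
Then Σ (x_i + x_{i+1})·c_i = -20646, so x̄ = -20646 / (6·697.5) = -74/15.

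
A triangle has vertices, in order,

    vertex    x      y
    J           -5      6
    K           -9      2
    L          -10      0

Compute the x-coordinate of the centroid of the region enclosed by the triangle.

-8

Apply the shoelace formula. First the cross-terms c_i = x_i·y_{i+1} − x_{i+1}·y_i:
  44, 20, -60  ⇒  2A = 4, A = 2.
Then Σ (x_i + x_{i+1})·c_i = -96, so x̄ = -96 / (6·2) = -8.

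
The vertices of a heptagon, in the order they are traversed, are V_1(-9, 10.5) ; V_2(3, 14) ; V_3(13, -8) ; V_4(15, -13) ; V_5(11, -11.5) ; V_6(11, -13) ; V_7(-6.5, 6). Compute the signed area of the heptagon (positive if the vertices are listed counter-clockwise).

-245.625

Apply the surveyor's formula: 2A = Σ (x_i·y_{i+1} − x_{i+1}·y_i), indices taken mod 7.
Σ = (-157.5) + (-206) + (-49) + (-29.5) + (-16.5) + (-18.5) + (-14.25) = -491.25
Signed area = Σ/2 = -245.625 (negative ⇒ clockwise traversal).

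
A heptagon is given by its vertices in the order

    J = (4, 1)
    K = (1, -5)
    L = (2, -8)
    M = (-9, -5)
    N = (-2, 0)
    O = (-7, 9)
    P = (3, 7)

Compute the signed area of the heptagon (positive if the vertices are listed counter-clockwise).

-115

Apply the shoelace (surveyor's) formula: 2A = Σ (x_i·y_{i+1} − x_{i+1}·y_i), indices taken mod 7.
Σ = (-21) + (2) + (-82) + (-10) + (-18) + (-76) + (-25) = -230
Signed area = Σ/2 = -115 (negative ⇒ clockwise traversal).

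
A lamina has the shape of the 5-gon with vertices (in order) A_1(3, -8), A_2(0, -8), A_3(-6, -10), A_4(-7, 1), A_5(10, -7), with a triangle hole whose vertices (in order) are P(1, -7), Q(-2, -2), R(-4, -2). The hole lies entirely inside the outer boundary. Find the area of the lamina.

79

Outer boundary:
Apply the shoelace (surveyor's) formula: 2A = Σ (x_i·y_{i+1} − x_{i+1}·y_i), indices taken mod 5.
A_1→A_2: (3)(-8) − (0)(-8) = -24
A_2→A_3: (0)(-10) − (-6)(-8) = -48
A_3→A_4: (-6)(1) − (-7)(-10) = -76
A_4→A_5: (-7)(-7) − (10)(1) = 39
A_5→A_1: (10)(-8) − (3)(-7) = -59
Σ = -168
Area = |Σ|/2 = 84.
Hole:
Cross-terms: -16, -4, 30  ⇒  Σ = 10
Area = |Σ|/2 = 5.
Net area = 84 − 5 = 79.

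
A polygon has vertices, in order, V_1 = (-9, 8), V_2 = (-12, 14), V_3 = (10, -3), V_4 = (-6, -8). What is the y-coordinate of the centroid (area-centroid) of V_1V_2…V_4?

Apply the shoelace (surveyor's) formula. First the cross-terms c_i = x_i·y_{i+1} − x_{i+1}·y_i:
  -30, -104, -98, -120  ⇒  2A = -352, A = -176.
Then Σ (y_i + y_{i+1})·c_i = -726, so ȳ = -726 / (6·(-176)) = 0.6875.

0.6875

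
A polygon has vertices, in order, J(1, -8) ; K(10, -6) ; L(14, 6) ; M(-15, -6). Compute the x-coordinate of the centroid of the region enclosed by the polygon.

Apply the shoelace (surveyor's) formula. First the cross-terms c_i = x_i·y_{i+1} − x_{i+1}·y_i:
  74, 144, 6, 126  ⇒  2A = 350, A = 175.
Then Σ (x_i + x_{i+1})·c_i = 2500, so x̄ = 2500 / (6·175) = 50/21.

50/21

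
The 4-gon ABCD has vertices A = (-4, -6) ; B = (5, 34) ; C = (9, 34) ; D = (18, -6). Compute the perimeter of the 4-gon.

|AB| = √((9)² + (40)²) = √1681 = 41
|BC| = √((4)² + (0)²) = √16 = 4
|CD| = √((9)² + (-40)²) = √1681 = 41
|DA| = √((-22)² + (0)²) = √484 = 22
Perimeter = 41 + 4 + 41 + 22 = 108.

108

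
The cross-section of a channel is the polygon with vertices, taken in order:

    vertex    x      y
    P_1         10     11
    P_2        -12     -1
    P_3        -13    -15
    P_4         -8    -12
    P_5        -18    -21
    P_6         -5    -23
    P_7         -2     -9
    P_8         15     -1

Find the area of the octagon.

448.5

Apply the surveyor's formula: 2A = Σ (x_i·y_{i+1} − x_{i+1}·y_i), indices taken mod 8.
Σ = (122) + (167) + (36) + (-48) + (309) + (-1) + (137) + (175) = 897
Area = |Σ|/2 = 448.5.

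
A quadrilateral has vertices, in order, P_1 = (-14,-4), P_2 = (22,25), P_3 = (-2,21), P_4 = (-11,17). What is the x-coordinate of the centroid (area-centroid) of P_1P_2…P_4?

Apply the shoelace (surveyor's) formula. First the cross-terms c_i = x_i·y_{i+1} − x_{i+1}·y_i:
  -262, 512, 197, 282  ⇒  2A = 729, A = 364.5.
Then Σ (x_i + x_{i+1})·c_i = -1467, so x̄ = -1467 / (6·364.5) = -163/243.

-163/243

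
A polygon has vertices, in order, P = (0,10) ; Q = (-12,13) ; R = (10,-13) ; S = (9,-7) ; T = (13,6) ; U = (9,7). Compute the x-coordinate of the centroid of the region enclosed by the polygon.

Apply the shoelace formula. First the cross-terms c_i = x_i·y_{i+1} − x_{i+1}·y_i:
  120, 26, 47, 145, 37, 90  ⇒  2A = 465, A = 232.5.
Then Σ (x_i + x_{i+1})·c_i = 4215, so x̄ = 4215 / (6·232.5) = 281/93.

281/93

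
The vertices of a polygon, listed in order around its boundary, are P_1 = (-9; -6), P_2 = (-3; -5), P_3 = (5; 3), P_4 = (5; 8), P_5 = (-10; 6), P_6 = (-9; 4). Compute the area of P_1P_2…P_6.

Σ = (27) + (16) + (25) + (110) + (14) + (90) = 282
Area = |Σ|/2 = 141.

141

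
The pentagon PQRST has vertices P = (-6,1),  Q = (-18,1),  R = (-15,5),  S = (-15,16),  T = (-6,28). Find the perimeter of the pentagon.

|PQ| = √((-12)² + (0)²) = √144 = 12
|QR| = √((3)² + (4)²) = √25 = 5
|RS| = √((0)² + (11)²) = √121 = 11
|ST| = √((9)² + (12)²) = √225 = 15
|TP| = √((0)² + (-27)²) = √729 = 27
Perimeter = 12 + 5 + 11 + 15 + 27 = 70.

70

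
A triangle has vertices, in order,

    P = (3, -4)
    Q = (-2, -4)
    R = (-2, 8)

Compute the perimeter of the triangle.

30

|PQ| = √((-5)² + (0)²) = √25 = 5
|QR| = √((0)² + (12)²) = √144 = 12
|RP| = √((5)² + (-12)²) = √169 = 13
Perimeter = 5 + 12 + 13 = 30.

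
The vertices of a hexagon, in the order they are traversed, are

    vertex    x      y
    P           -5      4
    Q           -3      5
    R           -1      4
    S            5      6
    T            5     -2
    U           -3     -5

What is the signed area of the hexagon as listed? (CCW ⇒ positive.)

-77

Apply the surveyor's formula: 2A = Σ (x_i·y_{i+1} − x_{i+1}·y_i), indices taken mod 6.
P→Q: (-5)(5) − (-3)(4) = -13
Q→R: (-3)(4) − (-1)(5) = -7
R→S: (-1)(6) − (5)(4) = -26
S→T: (5)(-2) − (5)(6) = -40
T→U: (5)(-5) − (-3)(-2) = -31
U→P: (-3)(4) − (-5)(-5) = -37
Σ = -154
Signed area = Σ/2 = -77 (negative ⇒ clockwise traversal).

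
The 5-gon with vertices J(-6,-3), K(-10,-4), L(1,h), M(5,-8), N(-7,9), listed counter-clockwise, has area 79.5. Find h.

-7

The doubled signed area Σ (x_i y_{i+1} − x_{i+1} y_i) is linear in h.
With h=0 it equals 54; the coefficient of h is -15 (from the two edges through L).
So -15·h + 54 = 2·79.5 = 159 ⇒ h = -7.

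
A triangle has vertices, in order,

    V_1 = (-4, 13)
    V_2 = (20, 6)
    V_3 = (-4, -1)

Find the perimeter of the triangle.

64

|V_1V_2| = √((24)² + (-7)²) = √625 = 25
|V_2V_3| = √((-24)² + (-7)²) = √625 = 25
|V_3V_1| = √((0)² + (14)²) = √196 = 14
Perimeter = 25 + 25 + 14 = 64.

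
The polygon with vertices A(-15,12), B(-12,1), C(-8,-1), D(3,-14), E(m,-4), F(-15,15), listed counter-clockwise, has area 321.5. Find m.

14

The doubled signed area Σ (x_i y_{i+1} − x_{i+1} y_i) is linear in m.
With m=0 it equals 237; the coefficient of m is 29 (from the two edges through E).
So 29·m + 237 = 2·321.5 = 643 ⇒ m = 14.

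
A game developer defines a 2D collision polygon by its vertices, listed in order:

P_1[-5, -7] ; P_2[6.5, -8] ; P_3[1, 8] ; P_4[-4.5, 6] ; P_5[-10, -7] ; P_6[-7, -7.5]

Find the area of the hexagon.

Apply the shoelace (surveyor's) formula: 2A = Σ (x_i·y_{i+1} − x_{i+1}·y_i), indices taken mod 6.
P_1→P_2: (-5)(-8) − (6.5)(-7) = 85.5
P_2→P_3: (6.5)(8) − (1)(-8) = 60
P_3→P_4: (1)(6) − (-4.5)(8) = 42
P_4→P_5: (-4.5)(-7) − (-10)(6) = 91.5
P_5→P_6: (-10)(-7.5) − (-7)(-7) = 26
P_6→P_1: (-7)(-7) − (-5)(-7.5) = 11.5
Σ = 316.5
Area = |Σ|/2 = 158.25.

158.25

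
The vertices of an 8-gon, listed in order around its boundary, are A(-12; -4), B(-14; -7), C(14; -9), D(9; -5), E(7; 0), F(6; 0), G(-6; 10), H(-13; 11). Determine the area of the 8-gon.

Apply Gauss's area formula: 2A = Σ (x_i·y_{i+1} − x_{i+1}·y_i), indices taken mod 8.
Σ = (28) + (224) + (11) + (35) + (0) + (60) + (64) + (184) = 606
Area = |Σ|/2 = 303.

303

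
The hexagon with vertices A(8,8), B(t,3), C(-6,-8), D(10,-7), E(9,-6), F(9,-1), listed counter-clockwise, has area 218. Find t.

The doubled signed area Σ (x_i y_{i+1} − x_{i+1} y_i) is linear in t.
With t=0 it equals 292; the coefficient of t is -16 (from the two edges through B).
So -16·t + 292 = 2·218 = 436 ⇒ t = -9.

-9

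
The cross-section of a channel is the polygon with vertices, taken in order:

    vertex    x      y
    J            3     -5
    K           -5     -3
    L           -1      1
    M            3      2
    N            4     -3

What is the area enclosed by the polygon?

37.5

Apply the surveyor's formula: 2A = Σ (x_i·y_{i+1} − x_{i+1}·y_i), indices taken mod 5.
Σ = (-34) + (-8) + (-5) + (-17) + (-11) = -75
Area = |Σ|/2 = 37.5.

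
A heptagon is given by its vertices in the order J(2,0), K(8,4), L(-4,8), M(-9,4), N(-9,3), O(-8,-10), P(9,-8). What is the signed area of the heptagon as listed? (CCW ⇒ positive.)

Σ = (8) + (80) + (56) + (9) + (114) + (154) + (16) = 437
Signed area = Σ/2 = 218.5 (positive ⇒ counter-clockwise traversal).

218.5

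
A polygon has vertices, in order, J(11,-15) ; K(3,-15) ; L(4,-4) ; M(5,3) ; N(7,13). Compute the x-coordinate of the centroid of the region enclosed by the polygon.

Apply Gauss's area formula. First the cross-terms c_i = x_i·y_{i+1} − x_{i+1}·y_i:
  -120, 48, 32, 44, -248  ⇒  2A = -244, A = -122.
Then Σ (x_i + x_{i+1})·c_i = -4992, so x̄ = -4992 / (6·(-122)) = 416/61.

416/61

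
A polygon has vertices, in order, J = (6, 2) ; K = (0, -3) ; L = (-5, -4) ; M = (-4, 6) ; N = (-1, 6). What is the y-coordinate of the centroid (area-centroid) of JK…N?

Apply the surveyor's formula. First the cross-terms c_i = x_i·y_{i+1} − x_{i+1}·y_i:
  -18, -15, -46, -18, -38  ⇒  2A = -135, A = -67.5.
Then Σ (y_i + y_{i+1})·c_i = -489, so ȳ = -489 / (6·(-67.5)) = 163/135.

163/135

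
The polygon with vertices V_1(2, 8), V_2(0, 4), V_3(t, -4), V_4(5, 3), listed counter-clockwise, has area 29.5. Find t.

3

The doubled signed area Σ (x_i y_{i+1} − x_{i+1} y_i) is linear in t.
With t=0 it equals 62; the coefficient of t is -1 (from the two edges through V_3).
So -1·t + 62 = 2·29.5 = 59 ⇒ t = 3.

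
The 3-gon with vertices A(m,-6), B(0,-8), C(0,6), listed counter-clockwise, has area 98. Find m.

Write out the shoelace sum; only the two edges meeting at A involve m:
2·Area = [(0·(-6) − m·6) + (m·(-8) − 0·(-6))] + 0
       = -14·m + 0 = 196
⇒ m = -14.

-14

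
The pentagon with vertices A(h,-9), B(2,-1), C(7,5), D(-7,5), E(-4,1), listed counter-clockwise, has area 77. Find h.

Write out the shoelace sum; only the two edges meeting at A involve h:
2·Area = [((-4)·(-9) − h·1) + (h·(-1) − 2·(-9))] + 100
       = -2·h + 154 = 154
⇒ h = 0.

0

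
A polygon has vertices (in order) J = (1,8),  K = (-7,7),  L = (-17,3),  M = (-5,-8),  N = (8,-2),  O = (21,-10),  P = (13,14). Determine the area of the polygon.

431

Apply Gauss's area formula: 2A = Σ (x_i·y_{i+1} − x_{i+1}·y_i), indices taken mod 7.
J→K: (1)(7) − (-7)(8) = 63
K→L: (-7)(3) − (-17)(7) = 98
L→M: (-17)(-8) − (-5)(3) = 151
M→N: (-5)(-2) − (8)(-8) = 74
N→O: (8)(-10) − (21)(-2) = -38
O→P: (21)(14) − (13)(-10) = 424
P→J: (13)(8) − (1)(14) = 90
Σ = 862
Area = |Σ|/2 = 431.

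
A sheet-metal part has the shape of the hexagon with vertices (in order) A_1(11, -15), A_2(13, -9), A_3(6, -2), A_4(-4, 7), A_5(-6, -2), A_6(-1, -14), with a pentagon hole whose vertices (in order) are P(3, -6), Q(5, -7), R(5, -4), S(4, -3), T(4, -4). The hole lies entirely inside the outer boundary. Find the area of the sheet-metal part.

225

Outer boundary:
Apply Gauss's area formula: 2A = Σ (x_i·y_{i+1} − x_{i+1}·y_i), indices taken mod 6.
Σ = (96) + (28) + (34) + (50) + (82) + (169) = 459
Area = |Σ|/2 = 229.5.
Hole:
Apply the shoelace (surveyor's) formula: 2A = Σ (x_i·y_{i+1} − x_{i+1}·y_i), indices taken mod 5.
P→Q: (3)(-7) − (5)(-6) = 9
Q→R: (5)(-4) − (5)(-7) = 15
R→S: (5)(-3) − (4)(-4) = 1
S→T: (4)(-4) − (4)(-3) = -4
T→P: (4)(-6) − (3)(-4) = -12
Σ = 9
Area = |Σ|/2 = 4.5.
Net area = 229.5 − 4.5 = 225.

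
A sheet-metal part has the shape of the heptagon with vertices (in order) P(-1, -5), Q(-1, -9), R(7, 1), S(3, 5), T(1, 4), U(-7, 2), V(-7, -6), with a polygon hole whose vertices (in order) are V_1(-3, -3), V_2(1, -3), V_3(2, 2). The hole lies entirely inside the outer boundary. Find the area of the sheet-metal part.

Outer boundary:
Apply Gauss's area formula: 2A = Σ (x_i·y_{i+1} − x_{i+1}·y_i), indices taken mod 7.
P→Q: (-1)(-9) − (-1)(-5) = 4
Q→R: (-1)(1) − (7)(-9) = 62
R→S: (7)(5) − (3)(1) = 32
S→T: (3)(4) − (1)(5) = 7
T→U: (1)(2) − (-7)(4) = 30
U→V: (-7)(-6) − (-7)(2) = 56
V→P: (-7)(-5) − (-1)(-6) = 29
Σ = 220
Area = |Σ|/2 = 110.
Hole:
Apply the shoelace formula: 2A = Σ (x_i·y_{i+1} − x_{i+1}·y_i), indices taken mod 3.
Cross-terms: 12, 8, 0  ⇒  Σ = 20
Area = |Σ|/2 = 10.
Net area = 110 − 10 = 100.

100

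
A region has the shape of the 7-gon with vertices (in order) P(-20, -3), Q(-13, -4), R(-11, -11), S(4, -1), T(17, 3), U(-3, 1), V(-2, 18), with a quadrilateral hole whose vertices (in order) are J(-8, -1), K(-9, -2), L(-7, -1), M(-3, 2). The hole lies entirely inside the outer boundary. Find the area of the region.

Outer boundary:
Apply Gauss's area formula: 2A = Σ (x_i·y_{i+1} − x_{i+1}·y_i), indices taken mod 7.
Cross-terms: 41, 99, 55, 29, 26, -52, 366  ⇒  Σ = 564
Area = |Σ|/2 = 282.
Hole:
Apply the surveyor's formula: 2A = Σ (x_i·y_{i+1} − x_{i+1}·y_i), indices taken mod 4.
Cross-terms: 7, -5, -17, 19  ⇒  Σ = 4
Area = |Σ|/2 = 2.
Net area = 282 − 2 = 280.

280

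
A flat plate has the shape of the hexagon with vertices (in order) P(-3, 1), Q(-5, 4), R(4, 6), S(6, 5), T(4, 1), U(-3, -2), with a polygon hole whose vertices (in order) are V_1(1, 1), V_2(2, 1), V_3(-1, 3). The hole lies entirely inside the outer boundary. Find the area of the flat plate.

Outer boundary:
Cross-terms: -7, -46, -16, -14, -5, -9  ⇒  Σ = -97
Area = |Σ|/2 = 48.5.
Hole:
Σ = (-1) + (7) + (-4) = 2
Area = |Σ|/2 = 1.
Net area = 48.5 − 1 = 47.5.

47.5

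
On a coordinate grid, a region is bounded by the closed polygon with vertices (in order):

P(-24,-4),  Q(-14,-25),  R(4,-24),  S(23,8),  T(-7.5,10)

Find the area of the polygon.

1062

Apply the shoelace formula: 2A = Σ (x_i·y_{i+1} − x_{i+1}·y_i), indices taken mod 5.
P→Q: (-24)(-25) − (-14)(-4) = 544
Q→R: (-14)(-24) − (4)(-25) = 436
R→S: (4)(8) − (23)(-24) = 584
S→T: (23)(10) − (-7.5)(8) = 290
T→P: (-7.5)(-4) − (-24)(10) = 270
Σ = 2124
Area = |Σ|/2 = 1062.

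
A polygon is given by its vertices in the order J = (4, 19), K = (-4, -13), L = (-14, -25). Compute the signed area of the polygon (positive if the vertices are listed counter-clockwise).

-112

J→K: (4)(-13) − (-4)(19) = 24
K→L: (-4)(-25) − (-14)(-13) = -82
L→J: (-14)(19) − (4)(-25) = -166
Σ = -224
Signed area = Σ/2 = -112 (negative ⇒ clockwise traversal).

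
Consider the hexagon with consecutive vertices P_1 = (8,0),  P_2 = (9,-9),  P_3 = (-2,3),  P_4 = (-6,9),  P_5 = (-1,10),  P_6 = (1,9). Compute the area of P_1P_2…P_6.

P_1→P_2: (8)(-9) − (9)(0) = -72
P_2→P_3: (9)(3) − (-2)(-9) = 9
P_3→P_4: (-2)(9) − (-6)(3) = 0
P_4→P_5: (-6)(10) − (-1)(9) = -51
P_5→P_6: (-1)(9) − (1)(10) = -19
P_6→P_1: (1)(0) − (8)(9) = -72
Σ = -205
Area = |Σ|/2 = 102.5.

102.5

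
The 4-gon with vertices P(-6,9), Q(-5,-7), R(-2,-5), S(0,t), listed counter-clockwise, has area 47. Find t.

Write out the shoelace sum; only the two edges meeting at S involve t:
2·Area = [((-2)·t − 0·(-5)) + (0·9 − (-6)·t)] + 98
       = 4·t + 98 = 94
⇒ t = -1.

-1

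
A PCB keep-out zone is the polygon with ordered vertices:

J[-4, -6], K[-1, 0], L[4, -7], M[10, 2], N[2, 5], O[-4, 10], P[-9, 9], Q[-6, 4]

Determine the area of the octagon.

144.5

Apply Gauss's area formula: 2A = Σ (x_i·y_{i+1} − x_{i+1}·y_i), indices taken mod 8.
Σ = (-6) + (7) + (78) + (46) + (40) + (54) + (18) + (52) = 289
Area = |Σ|/2 = 144.5.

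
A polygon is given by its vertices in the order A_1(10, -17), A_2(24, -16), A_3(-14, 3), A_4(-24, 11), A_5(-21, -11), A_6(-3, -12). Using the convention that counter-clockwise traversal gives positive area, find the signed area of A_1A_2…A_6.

449.5

Apply the shoelace (surveyor's) formula: 2A = Σ (x_i·y_{i+1} − x_{i+1}·y_i), indices taken mod 6.
Σ = (248) + (-152) + (-82) + (495) + (219) + (171) = 899
Signed area = Σ/2 = 449.5 (positive ⇒ counter-clockwise traversal).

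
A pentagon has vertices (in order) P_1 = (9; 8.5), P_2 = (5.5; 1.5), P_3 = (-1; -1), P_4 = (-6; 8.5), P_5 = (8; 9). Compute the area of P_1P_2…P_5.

Apply Gauss's area formula: 2A = Σ (x_i·y_{i+1} − x_{i+1}·y_i), indices taken mod 5.
Cross-terms: -33.25, -4, -14.5, -122, -13  ⇒  Σ = -186.75
Area = |Σ|/2 = 93.375.

93.375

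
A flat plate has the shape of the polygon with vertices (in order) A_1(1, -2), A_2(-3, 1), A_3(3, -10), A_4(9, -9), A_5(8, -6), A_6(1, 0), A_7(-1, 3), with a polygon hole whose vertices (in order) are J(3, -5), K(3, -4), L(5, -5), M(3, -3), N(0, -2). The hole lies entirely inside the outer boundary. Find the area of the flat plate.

Outer boundary:
Apply the shoelace (surveyor's) formula: 2A = Σ (x_i·y_{i+1} − x_{i+1}·y_i), indices taken mod 7.
Σ = (-5) + (27) + (63) + (18) + (6) + (3) + (-1) = 111
Area = |Σ|/2 = 55.5.
Hole:
Apply the surveyor's formula: 2A = Σ (x_i·y_{i+1} − x_{i+1}·y_i), indices taken mod 5.
Σ = (3) + (5) + (0) + (-6) + (6) = 8
Area = |Σ|/2 = 4.
Net area = 55.5 − 4 = 51.5.

51.5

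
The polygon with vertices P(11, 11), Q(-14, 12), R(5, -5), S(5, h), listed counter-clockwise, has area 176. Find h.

4

The doubled signed area Σ (x_i y_{i+1} − x_{i+1} y_i) is linear in h.
With h=0 it equals 376; the coefficient of h is -6 (from the two edges through S).
So -6·h + 376 = 2·176 = 352 ⇒ h = 4.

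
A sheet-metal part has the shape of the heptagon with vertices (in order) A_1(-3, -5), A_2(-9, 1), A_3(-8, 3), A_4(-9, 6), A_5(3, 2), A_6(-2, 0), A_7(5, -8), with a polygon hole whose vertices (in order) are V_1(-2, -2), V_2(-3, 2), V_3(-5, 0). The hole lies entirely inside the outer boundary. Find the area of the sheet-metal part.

71.5

Outer boundary:
Apply the surveyor's formula: 2A = Σ (x_i·y_{i+1} − x_{i+1}·y_i), indices taken mod 7.
A_1→A_2: (-3)(1) − (-9)(-5) = -48
A_2→A_3: (-9)(3) − (-8)(1) = -19
A_3→A_4: (-8)(6) − (-9)(3) = -21
A_4→A_5: (-9)(2) − (3)(6) = -36
A_5→A_6: (3)(0) − (-2)(2) = 4
A_6→A_7: (-2)(-8) − (5)(0) = 16
A_7→A_1: (5)(-5) − (-3)(-8) = -49
Σ = -153
Area = |Σ|/2 = 76.5.
Hole:
Apply the shoelace formula: 2A = Σ (x_i·y_{i+1} − x_{i+1}·y_i), indices taken mod 3.
Σ = (-10) + (10) + (10) = 10
Area = |Σ|/2 = 5.
Net area = 76.5 − 5 = 71.5.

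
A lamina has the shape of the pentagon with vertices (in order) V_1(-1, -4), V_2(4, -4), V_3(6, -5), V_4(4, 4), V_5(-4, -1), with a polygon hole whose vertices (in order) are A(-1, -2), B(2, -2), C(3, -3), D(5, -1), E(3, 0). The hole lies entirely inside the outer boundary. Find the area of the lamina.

Outer boundary:
Cross-terms: 20, 4, 44, 12, 15  ⇒  Σ = 95
Area = |Σ|/2 = 47.5.
Hole:
Apply Gauss's area formula: 2A = Σ (x_i·y_{i+1} − x_{i+1}·y_i), indices taken mod 5.
Σ = (6) + (0) + (12) + (3) + (-6) = 15
Area = |Σ|/2 = 7.5.
Net area = 47.5 − 7.5 = 40.

40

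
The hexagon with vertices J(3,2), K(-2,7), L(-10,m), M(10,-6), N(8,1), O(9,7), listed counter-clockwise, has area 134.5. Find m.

Write out the shoelace sum; only the two edges meeting at L involve m:
2·Area = [((-2)·m − (-10)·7) + ((-10)·(-6) − 10·m)] + 127
       = -12·m + 257 = 269
⇒ m = -1.

-1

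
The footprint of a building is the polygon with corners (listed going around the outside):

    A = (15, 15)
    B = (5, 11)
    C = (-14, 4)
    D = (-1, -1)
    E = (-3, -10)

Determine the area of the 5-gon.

197

Apply the shoelace formula: 2A = Σ (x_i·y_{i+1} − x_{i+1}·y_i), indices taken mod 5.
Σ = (90) + (174) + (18) + (7) + (105) = 394
Area = |Σ|/2 = 197.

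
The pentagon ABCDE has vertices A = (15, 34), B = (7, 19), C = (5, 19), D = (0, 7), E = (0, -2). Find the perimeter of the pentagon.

80

|AB| = √((-8)² + (-15)²) = √289 = 17
|BC| = √((-2)² + (0)²) = √4 = 2
|CD| = √((-5)² + (-12)²) = √169 = 13
|DE| = √((0)² + (-9)²) = √81 = 9
|EA| = √((15)² + (36)²) = √1521 = 39
Perimeter = 17 + 2 + 13 + 9 + 39 = 80.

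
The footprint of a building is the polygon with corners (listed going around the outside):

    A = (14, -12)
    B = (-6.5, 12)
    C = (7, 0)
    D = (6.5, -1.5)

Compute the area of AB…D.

Apply the shoelace formula: 2A = Σ (x_i·y_{i+1} − x_{i+1}·y_i), indices taken mod 4.
Σ = (90) + (-84) + (-10.5) + (-57) = -61.5
Area = |Σ|/2 = 30.75.

30.75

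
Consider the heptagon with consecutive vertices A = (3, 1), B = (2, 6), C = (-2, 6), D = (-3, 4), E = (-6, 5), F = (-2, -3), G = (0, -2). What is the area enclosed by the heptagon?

Σ = (16) + (24) + (10) + (9) + (28) + (4) + (6) = 97
Area = |Σ|/2 = 48.5.

48.5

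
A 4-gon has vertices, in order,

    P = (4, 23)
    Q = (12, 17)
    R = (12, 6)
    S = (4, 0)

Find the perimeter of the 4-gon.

54

|PQ| = √((8)² + (-6)²) = √100 = 10
|QR| = √((0)² + (-11)²) = √121 = 11
|RS| = √((-8)² + (-6)²) = √100 = 10
|SP| = √((0)² + (23)²) = √529 = 23
Perimeter = 10 + 11 + 10 + 23 = 54.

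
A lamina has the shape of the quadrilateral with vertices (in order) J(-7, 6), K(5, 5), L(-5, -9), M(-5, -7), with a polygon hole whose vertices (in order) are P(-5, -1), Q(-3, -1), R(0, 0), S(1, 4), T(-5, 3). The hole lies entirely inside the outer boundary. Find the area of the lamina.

64.5

Outer boundary:
Apply the surveyor's formula: 2A = Σ (x_i·y_{i+1} − x_{i+1}·y_i), indices taken mod 4.
Cross-terms: -65, -20, -10, -79  ⇒  Σ = -174
Area = |Σ|/2 = 87.
Hole:
P→Q: (-5)(-1) − (-3)(-1) = 2
Q→R: (-3)(0) − (0)(-1) = 0
R→S: (0)(4) − (1)(0) = 0
S→T: (1)(3) − (-5)(4) = 23
T→P: (-5)(-1) − (-5)(3) = 20
Σ = 45
Area = |Σ|/2 = 22.5.
Net area = 87 − 22.5 = 64.5.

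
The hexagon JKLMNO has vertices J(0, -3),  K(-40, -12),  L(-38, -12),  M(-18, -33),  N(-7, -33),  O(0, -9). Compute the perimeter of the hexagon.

114

|JK| = √((-40)² + (-9)²) = √1681 = 41
|KL| = √((2)² + (0)²) = √4 = 2
|LM| = √((20)² + (-21)²) = √841 = 29
|MN| = √((11)² + (0)²) = √121 = 11
|NO| = √((7)² + (24)²) = √625 = 25
|OJ| = √((0)² + (6)²) = √36 = 6
Perimeter = 41 + 2 + 29 + 11 + 25 + 6 = 114.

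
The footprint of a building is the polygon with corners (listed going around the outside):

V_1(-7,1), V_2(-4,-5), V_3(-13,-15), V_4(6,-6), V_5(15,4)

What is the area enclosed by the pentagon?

Apply the shoelace formula: 2A = Σ (x_i·y_{i+1} − x_{i+1}·y_i), indices taken mod 5.
Σ = (39) + (-5) + (168) + (114) + (43) = 359
Area = |Σ|/2 = 179.5.

179.5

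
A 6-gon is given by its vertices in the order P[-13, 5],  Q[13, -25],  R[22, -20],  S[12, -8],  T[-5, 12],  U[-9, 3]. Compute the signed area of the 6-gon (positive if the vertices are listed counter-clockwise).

Apply the shoelace (surveyor's) formula: 2A = Σ (x_i·y_{i+1} − x_{i+1}·y_i), indices taken mod 6.
Cross-terms: 260, 290, 64, 104, 93, -6  ⇒  Σ = 805
Signed area = Σ/2 = 402.5 (positive ⇒ counter-clockwise traversal).

402.5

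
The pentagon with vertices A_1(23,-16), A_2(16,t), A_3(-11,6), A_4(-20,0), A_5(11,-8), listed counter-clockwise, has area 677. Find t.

21

The doubled signed area Σ (x_i y_{i+1} − x_{i+1} y_i) is linear in t.
With t=0 it equals 640; the coefficient of t is 34 (from the two edges through A_2).
So 34·t + 640 = 2·677 = 1354 ⇒ t = 21.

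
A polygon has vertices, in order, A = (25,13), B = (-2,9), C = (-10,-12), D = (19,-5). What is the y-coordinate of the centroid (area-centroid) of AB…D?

Apply the shoelace formula. First the cross-terms c_i = x_i·y_{i+1} − x_{i+1}·y_i:
  251, 114, 278, 372  ⇒  2A = 1015, A = 507.5.
Then Σ (y_i + y_{i+1})·c_i = 3430, so ȳ = 3430 / (6·507.5) = 98/87.

98/87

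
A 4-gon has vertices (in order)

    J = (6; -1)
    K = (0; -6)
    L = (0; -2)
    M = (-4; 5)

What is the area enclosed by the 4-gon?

35

Apply the surveyor's formula: 2A = Σ (x_i·y_{i+1} − x_{i+1}·y_i), indices taken mod 4.
Σ = (-36) + (0) + (-8) + (-26) = -70
Area = |Σ|/2 = 35.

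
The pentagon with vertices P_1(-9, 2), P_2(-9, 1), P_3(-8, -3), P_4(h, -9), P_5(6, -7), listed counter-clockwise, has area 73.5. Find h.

Write out the shoelace sum; only the two edges meeting at P_4 involve h:
2·Area = [((-8)·(-9) − h·(-3)) + (h·(-7) − 6·(-9))] + -7
       = -4·h + 119 = 147
⇒ h = -7.

-7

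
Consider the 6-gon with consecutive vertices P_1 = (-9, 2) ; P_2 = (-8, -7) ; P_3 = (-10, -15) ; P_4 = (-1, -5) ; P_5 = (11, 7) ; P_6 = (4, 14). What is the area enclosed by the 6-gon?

236

Σ = (79) + (50) + (35) + (48) + (126) + (134) = 472
Area = |Σ|/2 = 236.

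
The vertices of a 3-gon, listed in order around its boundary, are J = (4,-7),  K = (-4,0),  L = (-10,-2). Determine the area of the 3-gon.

Σ = (-28) + (8) + (78) = 58
Area = |Σ|/2 = 29.

29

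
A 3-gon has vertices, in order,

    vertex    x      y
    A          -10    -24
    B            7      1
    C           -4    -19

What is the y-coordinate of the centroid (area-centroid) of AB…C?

-14

Apply the shoelace (surveyor's) formula. First the cross-terms c_i = x_i·y_{i+1} − x_{i+1}·y_i:
  158, -129, -94  ⇒  2A = -65, A = -32.5.
Then Σ (y_i + y_{i+1})·c_i = 2730, so ȳ = 2730 / (6·(-32.5)) = -14.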